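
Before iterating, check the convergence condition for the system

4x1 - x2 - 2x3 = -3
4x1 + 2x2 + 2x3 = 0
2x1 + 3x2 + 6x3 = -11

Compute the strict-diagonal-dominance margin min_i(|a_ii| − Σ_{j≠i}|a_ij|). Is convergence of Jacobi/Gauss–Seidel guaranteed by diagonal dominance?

-4

row 1: |4| − (1+2) = 1
row 2: |2| − (4+2) = -4
row 3: |6| − (2+3) = 1
minimum over rows = -4 → not strictly diagonally dominant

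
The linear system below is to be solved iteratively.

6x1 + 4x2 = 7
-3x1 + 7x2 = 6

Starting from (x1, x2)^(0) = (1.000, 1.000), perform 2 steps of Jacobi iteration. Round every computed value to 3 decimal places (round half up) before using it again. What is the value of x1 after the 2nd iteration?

0.309

Iteration 1:
  x1 = (7 - (4)·1.000) / (6) = 0.500
  x2 = (6 - (-3)·1.000) / (7) = 1.286
Iteration 2:
  x1 = (7 - (4)·1.286) / (6) = 0.309
  x2 = (6 - (-3)·0.500) / (7) = 1.071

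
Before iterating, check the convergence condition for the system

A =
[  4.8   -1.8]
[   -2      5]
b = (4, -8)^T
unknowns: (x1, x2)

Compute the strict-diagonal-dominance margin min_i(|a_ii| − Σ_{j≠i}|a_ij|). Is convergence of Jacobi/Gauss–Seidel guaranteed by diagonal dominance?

row 1: |4.8| − (1.8) = 3
row 2: |5| − (2) = 3
minimum over rows = 3 → strictly diagonally dominant (convergence guaranteed)

3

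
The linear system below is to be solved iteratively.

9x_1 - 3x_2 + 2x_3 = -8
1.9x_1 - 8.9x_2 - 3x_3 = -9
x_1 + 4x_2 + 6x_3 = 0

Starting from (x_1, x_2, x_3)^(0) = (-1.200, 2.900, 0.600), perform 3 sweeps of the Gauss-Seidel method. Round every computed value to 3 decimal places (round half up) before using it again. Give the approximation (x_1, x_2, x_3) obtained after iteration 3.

Iteration 1:
  x_1 = (-8 - (-3)·2.900 - (2)·0.600) / (9) = -0.056
  x_2 = (-9 - (1.9)·-0.056 - (-3)·0.600) / (-8.9) = 0.797
  x_3 = (0 - (1)·-0.056 - (4)·0.797) / (6) = -0.522
Iteration 2:
  x_1 = (-8 - (-3)·0.797 - (2)·-0.522) / (9) = -0.507
  x_2 = (-9 - (1.9)·-0.507 - (-3)·-0.522) / (-8.9) = 1.079
  x_3 = (0 - (1)·-0.507 - (4)·1.079) / (6) = -0.635
Iteration 3:
  x_1 = (-8 - (-3)·1.079 - (2)·-0.635) / (9) = -0.388
  x_2 = (-9 - (1.9)·-0.388 - (-3)·-0.635) / (-8.9) = 1.142
  x_3 = (0 - (1)·-0.388 - (4)·1.142) / (6) = -0.697

(-0.388, 1.142, -0.697)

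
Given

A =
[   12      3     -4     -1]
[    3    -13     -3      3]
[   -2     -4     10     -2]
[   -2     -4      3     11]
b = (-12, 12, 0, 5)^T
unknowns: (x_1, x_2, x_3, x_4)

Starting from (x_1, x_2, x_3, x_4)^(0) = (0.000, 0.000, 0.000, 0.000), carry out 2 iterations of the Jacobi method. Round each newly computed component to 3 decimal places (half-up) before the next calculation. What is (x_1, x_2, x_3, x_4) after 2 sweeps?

Iteration 1:
  x_1 = (-12 - (3)·0.000 - (-4)·0.000 - (-1)·0.000) / (12) = -1.000
  x_2 = (12 - (3)·0.000 - (-3)·0.000 - (3)·0.000) / (-13) = -0.923
  x_3 = (0 - (-2)·0.000 - (-4)·0.000 - (-2)·0.000) / (10) = 0.000
  x_4 = (5 - (-2)·0.000 - (-4)·0.000 - (3)·0.000) / (11) = 0.455
Iteration 2:
  x_1 = (-12 - (3)·-0.923 - (-4)·0.000 - (-1)·0.455) / (12) = -0.731
  x_2 = (12 - (3)·-1.000 - (-3)·0.000 - (3)·0.455) / (-13) = -1.049
  x_3 = (0 - (-2)·-1.000 - (-4)·-0.923 - (-2)·0.455) / (10) = -0.478
  x_4 = (5 - (-2)·-1.000 - (-4)·-0.923 - (3)·0.000) / (11) = -0.063

(-0.731, -1.049, -0.478, -0.063)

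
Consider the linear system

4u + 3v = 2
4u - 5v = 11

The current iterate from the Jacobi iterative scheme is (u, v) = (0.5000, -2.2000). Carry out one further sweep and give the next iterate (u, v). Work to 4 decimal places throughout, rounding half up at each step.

(2.1500, -1.8000)

One sweep:
  u = (2 - (3)·-2.2000) / (4) = 2.1500
  v = (11 - (4)·0.5000) / (-5) = -1.8000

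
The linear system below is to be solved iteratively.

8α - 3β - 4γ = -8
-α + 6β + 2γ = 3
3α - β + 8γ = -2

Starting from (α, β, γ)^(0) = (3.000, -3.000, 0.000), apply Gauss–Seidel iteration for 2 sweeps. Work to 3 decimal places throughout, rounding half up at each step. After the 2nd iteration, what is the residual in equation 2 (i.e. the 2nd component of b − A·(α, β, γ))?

1.083

Iteration 1:
  α = (-8 - (-3)·-3.000 - (-4)·0.000) / (8) = -2.125
  β = (3 - (-1)·-2.125 - (2)·0.000) / (6) = 0.146
  γ = (-2 - (3)·-2.125 - (-1)·0.146) / (8) = 0.565
Iteration 2:
  α = (-8 - (-3)·0.146 - (-4)·0.565) / (8) = -0.663
  β = (3 - (-1)·-0.663 - (2)·0.565) / (6) = 0.201
  γ = (-2 - (3)·-0.663 - (-1)·0.201) / (8) = 0.024
Residual b − A·x = (-1.997, 1.083, -0.002)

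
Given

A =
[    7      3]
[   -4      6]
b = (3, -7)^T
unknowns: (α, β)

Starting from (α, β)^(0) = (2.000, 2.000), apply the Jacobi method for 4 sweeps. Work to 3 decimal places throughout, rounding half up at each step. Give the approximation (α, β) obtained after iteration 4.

(0.827, -0.466)

Iteration 1:
  α = (3 - (3)·2.000) / (7) = -0.429
  β = (-7 - (-4)·2.000) / (6) = 0.167
Iteration 2:
  α = (3 - (3)·0.167) / (7) = 0.357
  β = (-7 - (-4)·-0.429) / (6) = -1.453
Iteration 3:
  α = (3 - (3)·-1.453) / (7) = 1.051
  β = (-7 - (-4)·0.357) / (6) = -0.929
Iteration 4:
  α = (3 - (3)·-0.929) / (7) = 0.827
  β = (-7 - (-4)·1.051) / (6) = -0.466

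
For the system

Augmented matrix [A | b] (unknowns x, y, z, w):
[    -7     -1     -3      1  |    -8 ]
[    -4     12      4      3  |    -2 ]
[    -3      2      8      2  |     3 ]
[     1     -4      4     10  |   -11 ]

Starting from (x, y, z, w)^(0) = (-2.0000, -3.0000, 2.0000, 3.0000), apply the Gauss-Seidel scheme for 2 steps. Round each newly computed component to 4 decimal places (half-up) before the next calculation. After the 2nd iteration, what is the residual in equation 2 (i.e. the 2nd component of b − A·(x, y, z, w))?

-4.0419

Iteration 1:
  x = (-8 - (-1)·-3.0000 - (-3)·2.0000 - (1)·3.0000) / (-7) = 1.1429
  y = (-2 - (-4)·1.1429 - (4)·2.0000 - (3)·3.0000) / (12) = -1.2024
  z = (3 - (-3)·1.1429 - (2)·-1.2024 - (2)·3.0000) / (8) = 0.3542
  w = (-11 - (1)·1.1429 - (-4)·-1.2024 - (4)·0.3542) / (10) = -1.8369
Iteration 2:
  x = (-8 - (-1)·-1.2024 - (-3)·0.3542 - (1)·-1.8369) / (-7) = 0.9004
  y = (-2 - (-4)·0.9004 - (4)·0.3542 - (3)·-1.8369) / (12) = 0.4746
  z = (3 - (-3)·0.9004 - (2)·0.4746 - (2)·-1.8369) / (8) = 1.0532
  w = (-11 - (1)·0.9004 - (-4)·0.4746 - (4)·1.0532) / (10) = -1.4215
Residual b − A·x = (3.3585, -4.0419, -0.8306, 0.0002)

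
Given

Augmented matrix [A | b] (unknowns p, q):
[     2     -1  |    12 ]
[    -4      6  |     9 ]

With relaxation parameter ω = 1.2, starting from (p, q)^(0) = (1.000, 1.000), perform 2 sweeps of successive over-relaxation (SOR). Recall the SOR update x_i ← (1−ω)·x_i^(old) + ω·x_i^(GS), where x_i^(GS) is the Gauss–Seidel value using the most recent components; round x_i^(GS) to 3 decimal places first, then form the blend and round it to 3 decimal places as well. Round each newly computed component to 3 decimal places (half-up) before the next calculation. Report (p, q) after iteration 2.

(10.288, 8.495)

Iteration 1:
  p: GS value = (12 - (-1)·1.000) / (2) = 6.500;  p ← (1−ω)·1.000 + ω·6.500 = 7.600
  q: GS value = (9 - (-4)·7.600) / (6) = 6.567;  q ← (1−ω)·1.000 + ω·6.567 = 7.680
Iteration 2:
  p: GS value = (12 - (-1)·7.680) / (2) = 9.840;  p ← (1−ω)·7.600 + ω·9.840 = 10.288
  q: GS value = (9 - (-4)·10.288) / (6) = 8.359;  q ← (1−ω)·7.680 + ω·8.359 = 8.495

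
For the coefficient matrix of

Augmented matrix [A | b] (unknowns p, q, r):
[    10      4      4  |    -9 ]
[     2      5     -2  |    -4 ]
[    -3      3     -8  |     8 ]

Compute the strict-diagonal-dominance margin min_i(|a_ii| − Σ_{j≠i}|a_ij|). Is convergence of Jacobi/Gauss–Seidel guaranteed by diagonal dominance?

1

row 1: |10| − (4+4) = 2
row 2: |5| − (2+2) = 1
row 3: |-8| − (3+3) = 2
minimum over rows = 1 → strictly diagonally dominant (convergence guaranteed)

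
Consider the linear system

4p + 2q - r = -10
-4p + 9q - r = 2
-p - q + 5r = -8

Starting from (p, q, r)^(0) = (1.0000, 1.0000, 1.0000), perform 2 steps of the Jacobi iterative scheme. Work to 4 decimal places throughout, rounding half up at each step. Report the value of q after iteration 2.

-1.1333

Iteration 1:
  p = (-10 - (2)·1.0000 - (-1)·1.0000) / (4) = -2.7500
  q = (2 - (-4)·1.0000 - (-1)·1.0000) / (9) = 0.7778
  r = (-8 - (-1)·1.0000 - (-1)·1.0000) / (5) = -1.2000
Iteration 2:
  p = (-10 - (2)·0.7778 - (-1)·-1.2000) / (4) = -3.1889
  q = (2 - (-4)·-2.7500 - (-1)·-1.2000) / (9) = -1.1333
  r = (-8 - (-1)·-2.7500 - (-1)·0.7778) / (5) = -1.9944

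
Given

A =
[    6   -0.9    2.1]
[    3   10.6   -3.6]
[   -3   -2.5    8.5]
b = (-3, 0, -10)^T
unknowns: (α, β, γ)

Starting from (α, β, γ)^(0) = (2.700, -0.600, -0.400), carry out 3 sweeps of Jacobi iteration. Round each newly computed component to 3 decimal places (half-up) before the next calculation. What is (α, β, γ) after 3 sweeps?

(0.059, -0.403, -1.354)

Iteration 1:
  α = (-3 - (-0.9)·-0.600 - (2.1)·-0.400) / (6) = -0.450
  β = (0 - (3)·2.700 - (-3.6)·-0.400) / (10.6) = -0.900
  γ = (-10 - (-3)·2.700 - (-2.5)·-0.600) / (8.5) = -0.400
Iteration 2:
  α = (-3 - (-0.9)·-0.900 - (2.1)·-0.400) / (6) = -0.495
  β = (0 - (3)·-0.450 - (-3.6)·-0.400) / (10.6) = -0.008
  γ = (-10 - (-3)·-0.450 - (-2.5)·-0.900) / (8.5) = -1.600
Iteration 3:
  α = (-3 - (-0.9)·-0.008 - (2.1)·-1.600) / (6) = 0.059
  β = (0 - (3)·-0.495 - (-3.6)·-1.600) / (10.6) = -0.403
  γ = (-10 - (-3)·-0.495 - (-2.5)·-0.008) / (8.5) = -1.354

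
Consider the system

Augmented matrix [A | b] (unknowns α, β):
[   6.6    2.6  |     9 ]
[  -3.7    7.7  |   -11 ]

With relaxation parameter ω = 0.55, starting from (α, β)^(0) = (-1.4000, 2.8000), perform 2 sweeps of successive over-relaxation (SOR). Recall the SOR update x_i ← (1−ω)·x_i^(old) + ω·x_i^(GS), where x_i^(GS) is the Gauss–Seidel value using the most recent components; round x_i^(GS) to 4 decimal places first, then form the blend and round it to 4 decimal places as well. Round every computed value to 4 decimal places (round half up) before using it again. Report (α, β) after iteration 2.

Iteration 1:
  α: GS value = (9 - (2.6)·2.8000) / (6.6) = 0.2606;  α ← (1−ω)·-1.4000 + ω·0.2606 = -0.4867
  β: GS value = (-11 - (-3.7)·-0.4867) / (7.7) = -1.6624;  β ← (1−ω)·2.8000 + ω·-1.6624 = 0.3457
Iteration 2:
  α: GS value = (9 - (2.6)·0.3457) / (6.6) = 1.2275;  α ← (1−ω)·-0.4867 + ω·1.2275 = 0.4561
  β: GS value = (-11 - (-3.7)·0.4561) / (7.7) = -1.2094;  β ← (1−ω)·0.3457 + ω·-1.2094 = -0.5096

(0.4561, -0.5096)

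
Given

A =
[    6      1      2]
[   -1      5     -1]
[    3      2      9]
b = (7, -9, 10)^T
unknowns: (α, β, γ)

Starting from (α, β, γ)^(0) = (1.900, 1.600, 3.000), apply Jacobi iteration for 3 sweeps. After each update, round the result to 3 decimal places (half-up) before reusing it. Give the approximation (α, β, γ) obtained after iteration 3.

Iteration 1:
  α = (7 - (1)·1.600 - (2)·3.000) / (6) = -0.100
  β = (-9 - (-1)·1.900 - (-1)·3.000) / (5) = -0.820
  γ = (10 - (3)·1.900 - (2)·1.600) / (9) = 0.122
Iteration 2:
  α = (7 - (1)·-0.820 - (2)·0.122) / (6) = 1.263
  β = (-9 - (-1)·-0.100 - (-1)·0.122) / (5) = -1.796
  γ = (10 - (3)·-0.100 - (2)·-0.820) / (9) = 1.327
Iteration 3:
  α = (7 - (1)·-1.796 - (2)·1.327) / (6) = 1.024
  β = (-9 - (-1)·1.263 - (-1)·1.327) / (5) = -1.282
  γ = (10 - (3)·1.263 - (2)·-1.796) / (9) = 1.089

(1.024, -1.282, 1.089)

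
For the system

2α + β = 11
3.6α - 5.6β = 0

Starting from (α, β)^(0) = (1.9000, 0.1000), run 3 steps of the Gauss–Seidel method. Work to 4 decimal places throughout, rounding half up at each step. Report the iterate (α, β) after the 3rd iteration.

(4.2952, 2.7612)

Iteration 1:
  α = (11 - (1)·0.1000) / (2) = 5.4500
  β = (0 - (3.6)·5.4500) / (-5.6) = 3.5036
Iteration 2:
  α = (11 - (1)·3.5036) / (2) = 3.7482
  β = (0 - (3.6)·3.7482) / (-5.6) = 2.4096
Iteration 3:
  α = (11 - (1)·2.4096) / (2) = 4.2952
  β = (0 - (3.6)·4.2952) / (-5.6) = 2.7612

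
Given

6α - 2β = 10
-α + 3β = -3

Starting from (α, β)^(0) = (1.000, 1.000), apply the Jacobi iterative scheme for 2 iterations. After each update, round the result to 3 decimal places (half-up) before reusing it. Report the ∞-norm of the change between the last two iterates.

Iteration 1:
  α = (10 - (-2)·1.000) / (6) = 2.000
  β = (-3 - (-1)·1.000) / (3) = -0.667
Iteration 2:
  α = (10 - (-2)·-0.667) / (6) = 1.444
  β = (-3 - (-1)·2.000) / (3) = -0.333
Change: (-0.556, 0.334) → max |·| = 0.556

0.556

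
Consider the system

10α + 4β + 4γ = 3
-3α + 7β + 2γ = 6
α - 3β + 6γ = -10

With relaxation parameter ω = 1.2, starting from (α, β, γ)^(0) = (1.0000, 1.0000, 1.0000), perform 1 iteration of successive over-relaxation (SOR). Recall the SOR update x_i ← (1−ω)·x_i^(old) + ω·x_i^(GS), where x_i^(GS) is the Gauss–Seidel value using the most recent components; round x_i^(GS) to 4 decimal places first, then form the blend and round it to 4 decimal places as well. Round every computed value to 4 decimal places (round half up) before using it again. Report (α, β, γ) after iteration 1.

Iteration 1:
  α: GS value = (3 - (4)·1.0000 - (4)·1.0000) / (10) = -0.5000;  α ← (1−ω)·1.0000 + ω·-0.5000 = -0.8000
  β: GS value = (6 - (-3)·-0.8000 - (2)·1.0000) / (7) = 0.2286;  β ← (1−ω)·1.0000 + ω·0.2286 = 0.0743
  γ: GS value = (-10 - (1)·-0.8000 - (-3)·0.0743) / (6) = -1.4962;  γ ← (1−ω)·1.0000 + ω·-1.4962 = -1.9954

(-0.8000, 0.0743, -1.9954)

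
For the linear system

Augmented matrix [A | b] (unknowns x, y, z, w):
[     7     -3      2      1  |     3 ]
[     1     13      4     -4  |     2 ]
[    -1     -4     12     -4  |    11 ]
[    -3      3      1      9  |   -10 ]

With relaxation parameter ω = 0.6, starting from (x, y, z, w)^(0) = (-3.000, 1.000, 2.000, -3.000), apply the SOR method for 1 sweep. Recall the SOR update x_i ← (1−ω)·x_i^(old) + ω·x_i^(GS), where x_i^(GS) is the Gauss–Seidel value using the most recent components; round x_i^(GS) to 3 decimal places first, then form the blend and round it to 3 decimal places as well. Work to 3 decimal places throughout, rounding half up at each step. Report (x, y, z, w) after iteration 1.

Iteration 1:
  x: GS value = (3 - (-3)·1.000 - (2)·2.000 - (1)·-3.000) / (7) = 0.714;  x ← (1−ω)·-3.000 + ω·0.714 = -0.772
  y: GS value = (2 - (1)·-0.772 - (4)·2.000 - (-4)·-3.000) / (13) = -1.325;  y ← (1−ω)·1.000 + ω·-1.325 = -0.395
  z: GS value = (11 - (-1)·-0.772 - (-4)·-0.395 - (-4)·-3.000) / (12) = -0.279;  z ← (1−ω)·2.000 + ω·-0.279 = 0.633
  w: GS value = (-10 - (-3)·-0.772 - (3)·-0.395 - (1)·0.633) / (9) = -1.307;  w ← (1−ω)·-3.000 + ω·-1.307 = -1.984

(-0.772, -0.395, 0.633, -1.984)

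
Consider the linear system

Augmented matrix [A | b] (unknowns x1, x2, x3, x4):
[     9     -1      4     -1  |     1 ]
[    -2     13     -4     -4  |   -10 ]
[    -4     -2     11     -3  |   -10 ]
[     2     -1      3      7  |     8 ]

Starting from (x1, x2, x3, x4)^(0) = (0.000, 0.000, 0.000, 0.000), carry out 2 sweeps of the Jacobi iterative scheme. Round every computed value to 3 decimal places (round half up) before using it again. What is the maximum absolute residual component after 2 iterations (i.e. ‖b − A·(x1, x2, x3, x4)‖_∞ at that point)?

Iteration 1:
  x1 = (1 - (-1)·0.000 - (4)·0.000 - (-1)·0.000) / (9) = 0.111
  x2 = (-10 - (-2)·0.000 - (-4)·0.000 - (-4)·0.000) / (13) = -0.769
  x3 = (-10 - (-4)·0.000 - (-2)·0.000 - (-3)·0.000) / (11) = -0.909
  x4 = (8 - (2)·0.000 - (-1)·0.000 - (3)·0.000) / (7) = 1.143
Iteration 2:
  x1 = (1 - (-1)·-0.769 - (4)·-0.909 - (-1)·1.143) / (9) = 0.557
  x2 = (-10 - (-2)·0.111 - (-4)·-0.909 - (-4)·1.143) / (13) = -0.680
  x3 = (-10 - (-4)·0.111 - (-2)·-0.769 - (-3)·1.143) / (11) = -0.697
  x4 = (8 - (2)·0.111 - (-1)·-0.769 - (3)·-0.909) / (7) = 1.391
Residual b − A·x = (-0.514, 2.730, 2.708, -1.440); ∞-norm = 2.730

2.730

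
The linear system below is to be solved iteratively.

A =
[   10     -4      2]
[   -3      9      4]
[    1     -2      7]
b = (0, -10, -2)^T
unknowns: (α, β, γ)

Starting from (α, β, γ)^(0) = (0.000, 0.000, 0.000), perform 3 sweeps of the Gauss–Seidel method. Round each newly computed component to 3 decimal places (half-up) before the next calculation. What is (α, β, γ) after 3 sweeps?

(-0.278, -0.977, -0.525)

Iteration 1:
  α = (0 - (-4)·0.000 - (2)·0.000) / (10) = 0.000
  β = (-10 - (-3)·0.000 - (4)·0.000) / (9) = -1.111
  γ = (-2 - (1)·0.000 - (-2)·-1.111) / (7) = -0.603
Iteration 2:
  α = (0 - (-4)·-1.111 - (2)·-0.603) / (10) = -0.324
  β = (-10 - (-3)·-0.324 - (4)·-0.603) / (9) = -0.951
  γ = (-2 - (1)·-0.324 - (-2)·-0.951) / (7) = -0.511
Iteration 3:
  α = (0 - (-4)·-0.951 - (2)·-0.511) / (10) = -0.278
  β = (-10 - (-3)·-0.278 - (4)·-0.511) / (9) = -0.977
  γ = (-2 - (1)·-0.278 - (-2)·-0.977) / (7) = -0.525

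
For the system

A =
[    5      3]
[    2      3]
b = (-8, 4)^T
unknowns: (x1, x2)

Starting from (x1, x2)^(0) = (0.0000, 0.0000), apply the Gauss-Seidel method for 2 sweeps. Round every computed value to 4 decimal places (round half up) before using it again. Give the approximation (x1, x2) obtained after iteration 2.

Iteration 1:
  x1 = (-8 - (3)·0.0000) / (5) = -1.6000
  x2 = (4 - (2)·-1.6000) / (3) = 2.4000
Iteration 2:
  x1 = (-8 - (3)·2.4000) / (5) = -3.0400
  x2 = (4 - (2)·-3.0400) / (3) = 3.3600

(-3.0400, 3.3600)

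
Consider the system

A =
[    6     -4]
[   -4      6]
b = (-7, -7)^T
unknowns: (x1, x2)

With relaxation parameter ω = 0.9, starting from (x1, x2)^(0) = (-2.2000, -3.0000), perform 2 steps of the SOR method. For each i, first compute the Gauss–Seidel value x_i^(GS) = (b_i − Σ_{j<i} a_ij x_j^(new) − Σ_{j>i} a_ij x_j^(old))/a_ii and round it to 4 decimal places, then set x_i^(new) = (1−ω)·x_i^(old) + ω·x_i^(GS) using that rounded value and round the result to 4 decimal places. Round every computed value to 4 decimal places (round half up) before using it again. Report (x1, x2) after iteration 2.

Iteration 1:
  x1: GS value = (-7 - (-4)·-3.0000) / (6) = -3.1667;  x1 ← (1−ω)·-2.2000 + ω·-3.1667 = -3.0700
  x2: GS value = (-7 - (-4)·-3.0700) / (6) = -3.2133;  x2 ← (1−ω)·-3.0000 + ω·-3.2133 = -3.1920
Iteration 2:
  x1: GS value = (-7 - (-4)·-3.1920) / (6) = -3.2947;  x1 ← (1−ω)·-3.0700 + ω·-3.2947 = -3.2722
  x2: GS value = (-7 - (-4)·-3.2722) / (6) = -3.3481;  x2 ← (1−ω)·-3.1920 + ω·-3.3481 = -3.3325

(-3.2722, -3.3325)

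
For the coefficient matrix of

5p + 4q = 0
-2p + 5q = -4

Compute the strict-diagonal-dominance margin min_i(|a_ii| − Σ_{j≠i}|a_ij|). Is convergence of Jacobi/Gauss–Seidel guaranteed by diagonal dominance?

1

row 1: |5| − (4) = 1
row 2: |5| − (2) = 3
minimum over rows = 1 → strictly diagonally dominant (convergence guaranteed)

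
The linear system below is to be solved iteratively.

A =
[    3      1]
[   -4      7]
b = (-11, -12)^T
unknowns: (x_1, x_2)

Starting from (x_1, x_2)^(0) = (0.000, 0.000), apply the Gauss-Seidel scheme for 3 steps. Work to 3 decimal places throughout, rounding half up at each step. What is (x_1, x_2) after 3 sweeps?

Iteration 1:
  x_1 = (-11 - (1)·0.000) / (3) = -3.667
  x_2 = (-12 - (-4)·-3.667) / (7) = -3.810
Iteration 2:
  x_1 = (-11 - (1)·-3.810) / (3) = -2.397
  x_2 = (-12 - (-4)·-2.397) / (7) = -3.084
Iteration 3:
  x_1 = (-11 - (1)·-3.084) / (3) = -2.639
  x_2 = (-12 - (-4)·-2.639) / (7) = -3.222

(-2.639, -3.222)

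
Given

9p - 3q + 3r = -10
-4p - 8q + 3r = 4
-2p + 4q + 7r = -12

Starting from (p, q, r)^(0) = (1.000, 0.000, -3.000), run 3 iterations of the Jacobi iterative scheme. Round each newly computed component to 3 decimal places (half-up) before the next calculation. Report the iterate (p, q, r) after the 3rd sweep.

Iteration 1:
  p = (-10 - (-3)·0.000 - (3)·-3.000) / (9) = -0.111
  q = (4 - (-4)·1.000 - (3)·-3.000) / (-8) = -2.125
  r = (-12 - (-2)·1.000 - (4)·0.000) / (7) = -1.429
Iteration 2:
  p = (-10 - (-3)·-2.125 - (3)·-1.429) / (9) = -1.343
  q = (4 - (-4)·-0.111 - (3)·-1.429) / (-8) = -0.980
  r = (-12 - (-2)·-0.111 - (4)·-2.125) / (7) = -0.532
Iteration 3:
  p = (-10 - (-3)·-0.980 - (3)·-0.532) / (9) = -1.260
  q = (4 - (-4)·-1.343 - (3)·-0.532) / (-8) = -0.028
  r = (-12 - (-2)·-1.343 - (4)·-0.980) / (7) = -1.538

(-1.260, -0.028, -1.538)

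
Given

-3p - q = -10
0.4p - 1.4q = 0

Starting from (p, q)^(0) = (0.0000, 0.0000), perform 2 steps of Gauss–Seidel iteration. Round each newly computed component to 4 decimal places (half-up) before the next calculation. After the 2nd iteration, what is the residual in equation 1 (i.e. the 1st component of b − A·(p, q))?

Iteration 1:
  p = (-10 - (-1)·0.0000) / (-3) = 3.3333
  q = (0 - (0.4)·3.3333) / (-1.4) = 0.9524
Iteration 2:
  p = (-10 - (-1)·0.9524) / (-3) = 3.0159
  q = (0 - (0.4)·3.0159) / (-1.4) = 0.8617
Residual b − A·x = (-0.0906, 0.0000)

-0.0906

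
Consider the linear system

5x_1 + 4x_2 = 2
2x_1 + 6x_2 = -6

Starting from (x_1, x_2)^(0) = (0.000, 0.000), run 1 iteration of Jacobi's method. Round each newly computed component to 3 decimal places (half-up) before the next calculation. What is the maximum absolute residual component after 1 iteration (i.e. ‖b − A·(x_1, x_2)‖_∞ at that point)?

4.000

Iteration 1:
  x_1 = (2 - (4)·0.000) / (5) = 0.400
  x_2 = (-6 - (2)·0.000) / (6) = -1.000
Residual b − A·x = (4.000, -0.800); ∞-norm = 4.000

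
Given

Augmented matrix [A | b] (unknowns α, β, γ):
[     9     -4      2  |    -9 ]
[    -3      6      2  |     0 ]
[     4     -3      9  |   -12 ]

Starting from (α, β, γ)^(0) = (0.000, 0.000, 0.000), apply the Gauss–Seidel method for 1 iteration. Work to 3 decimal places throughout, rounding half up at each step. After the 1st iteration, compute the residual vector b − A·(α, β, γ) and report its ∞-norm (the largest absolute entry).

2.112

Iteration 1:
  α = (-9 - (-4)·0.000 - (2)·0.000) / (9) = -1.000
  β = (0 - (-3)·-1.000 - (2)·0.000) / (6) = -0.500
  γ = (-12 - (4)·-1.000 - (-3)·-0.500) / (9) = -1.056
Residual b − A·x = (0.112, 2.112, 0.004); ∞-norm = 2.112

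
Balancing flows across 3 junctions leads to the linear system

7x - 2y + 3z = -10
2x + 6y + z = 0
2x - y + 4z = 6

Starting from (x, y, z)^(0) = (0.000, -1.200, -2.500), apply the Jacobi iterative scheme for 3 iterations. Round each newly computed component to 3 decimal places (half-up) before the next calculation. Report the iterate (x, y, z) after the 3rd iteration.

(-2.257, 0.282, 2.420)

Iteration 1:
  x = (-10 - (-2)·-1.200 - (3)·-2.500) / (7) = -0.700
  y = (0 - (2)·0.000 - (1)·-2.500) / (6) = 0.417
  z = (6 - (2)·0.000 - (-1)·-1.200) / (4) = 1.200
Iteration 2:
  x = (-10 - (-2)·0.417 - (3)·1.200) / (7) = -1.824
  y = (0 - (2)·-0.700 - (1)·1.200) / (6) = 0.033
  z = (6 - (2)·-0.700 - (-1)·0.417) / (4) = 1.954
Iteration 3:
  x = (-10 - (-2)·0.033 - (3)·1.954) / (7) = -2.257
  y = (0 - (2)·-1.824 - (1)·1.954) / (6) = 0.282
  z = (6 - (2)·-1.824 - (-1)·0.033) / (4) = 2.420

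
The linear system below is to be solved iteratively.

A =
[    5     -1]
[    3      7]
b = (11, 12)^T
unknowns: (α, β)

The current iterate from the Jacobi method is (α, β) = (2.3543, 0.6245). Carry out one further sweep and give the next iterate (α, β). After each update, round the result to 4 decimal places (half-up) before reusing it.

One sweep:
  α = (11 - (-1)·0.6245) / (5) = 2.3249
  β = (12 - (3)·2.3543) / (7) = 0.7053

(2.3249, 0.7053)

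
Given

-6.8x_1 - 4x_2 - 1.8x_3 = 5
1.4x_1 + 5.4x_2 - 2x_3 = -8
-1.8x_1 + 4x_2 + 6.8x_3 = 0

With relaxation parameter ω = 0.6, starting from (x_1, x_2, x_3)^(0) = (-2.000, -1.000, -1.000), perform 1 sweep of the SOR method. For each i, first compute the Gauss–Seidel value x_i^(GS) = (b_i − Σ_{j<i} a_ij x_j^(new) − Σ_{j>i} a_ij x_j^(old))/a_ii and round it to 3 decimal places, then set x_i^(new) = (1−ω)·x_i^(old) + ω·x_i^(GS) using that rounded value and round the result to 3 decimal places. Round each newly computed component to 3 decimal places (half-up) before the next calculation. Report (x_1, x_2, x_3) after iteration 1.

(-0.729, -1.398, -0.023)

Iteration 1:
  x_1: GS value = (5 - (-4)·-1.000 - (-1.8)·-1.000) / (-6.8) = 0.118;  x_1 ← (1−ω)·-2.000 + ω·0.118 = -0.729
  x_2: GS value = (-8 - (1.4)·-0.729 - (-2)·-1.000) / (5.4) = -1.663;  x_2 ← (1−ω)·-1.000 + ω·-1.663 = -1.398
  x_3: GS value = (0 - (-1.8)·-0.729 - (4)·-1.398) / (6.8) = 0.629;  x_3 ← (1−ω)·-1.000 + ω·0.629 = -0.023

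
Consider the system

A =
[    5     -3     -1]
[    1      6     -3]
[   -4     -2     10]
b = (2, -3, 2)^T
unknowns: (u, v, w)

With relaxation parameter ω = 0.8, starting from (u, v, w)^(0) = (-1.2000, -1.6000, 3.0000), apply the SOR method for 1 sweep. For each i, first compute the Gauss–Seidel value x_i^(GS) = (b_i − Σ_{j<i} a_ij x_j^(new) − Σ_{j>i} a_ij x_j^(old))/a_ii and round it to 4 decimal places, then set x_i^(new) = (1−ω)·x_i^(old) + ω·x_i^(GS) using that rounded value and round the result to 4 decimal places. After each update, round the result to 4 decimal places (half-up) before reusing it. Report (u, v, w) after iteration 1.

(-0.2080, 0.5078, 0.7747)

Iteration 1:
  u: GS value = (2 - (-3)·-1.6000 - (-1)·3.0000) / (5) = 0.0400;  u ← (1−ω)·-1.2000 + ω·0.0400 = -0.2080
  v: GS value = (-3 - (1)·-0.2080 - (-3)·3.0000) / (6) = 1.0347;  v ← (1−ω)·-1.6000 + ω·1.0347 = 0.5078
  w: GS value = (2 - (-4)·-0.2080 - (-2)·0.5078) / (10) = 0.2184;  w ← (1−ω)·3.0000 + ω·0.2184 = 0.7747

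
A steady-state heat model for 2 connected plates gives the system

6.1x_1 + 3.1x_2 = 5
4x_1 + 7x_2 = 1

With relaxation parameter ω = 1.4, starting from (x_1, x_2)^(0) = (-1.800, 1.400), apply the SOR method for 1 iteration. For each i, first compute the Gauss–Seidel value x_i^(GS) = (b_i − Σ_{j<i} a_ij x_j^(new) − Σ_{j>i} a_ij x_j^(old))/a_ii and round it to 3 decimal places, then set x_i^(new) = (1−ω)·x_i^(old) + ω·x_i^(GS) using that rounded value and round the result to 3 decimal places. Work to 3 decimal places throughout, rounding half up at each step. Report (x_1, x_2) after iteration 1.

Iteration 1:
  x_1: GS value = (5 - (3.1)·1.400) / (6.1) = 0.108;  x_1 ← (1−ω)·-1.800 + ω·0.108 = 0.871
  x_2: GS value = (1 - (4)·0.871) / (7) = -0.355;  x_2 ← (1−ω)·1.400 + ω·-0.355 = -1.057

(0.871, -1.057)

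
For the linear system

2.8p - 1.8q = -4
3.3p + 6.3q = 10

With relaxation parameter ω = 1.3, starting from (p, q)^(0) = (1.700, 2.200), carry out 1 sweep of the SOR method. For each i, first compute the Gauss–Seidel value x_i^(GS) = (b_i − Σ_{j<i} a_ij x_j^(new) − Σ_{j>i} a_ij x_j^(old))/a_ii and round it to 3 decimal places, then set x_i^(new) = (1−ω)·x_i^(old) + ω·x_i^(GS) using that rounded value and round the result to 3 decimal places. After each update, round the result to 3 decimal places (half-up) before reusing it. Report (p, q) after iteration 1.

(-0.528, 1.763)

Iteration 1:
  p: GS value = (-4 - (-1.8)·2.200) / (2.8) = -0.014;  p ← (1−ω)·1.700 + ω·-0.014 = -0.528
  q: GS value = (10 - (3.3)·-0.528) / (6.3) = 1.864;  q ← (1−ω)·2.200 + ω·1.864 = 1.763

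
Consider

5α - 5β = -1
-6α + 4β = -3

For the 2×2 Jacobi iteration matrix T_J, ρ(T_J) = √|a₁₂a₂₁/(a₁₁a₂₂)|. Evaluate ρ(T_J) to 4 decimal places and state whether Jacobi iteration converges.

a₁₂a₂₁/(a₁₁a₂₂) = (-5)·(-6) / ((5)·(4)) = 1.500000
ρ = √|1.500000| = √1.500000 = 1.2247
ρ > 1, so Jacobi diverges

1.2247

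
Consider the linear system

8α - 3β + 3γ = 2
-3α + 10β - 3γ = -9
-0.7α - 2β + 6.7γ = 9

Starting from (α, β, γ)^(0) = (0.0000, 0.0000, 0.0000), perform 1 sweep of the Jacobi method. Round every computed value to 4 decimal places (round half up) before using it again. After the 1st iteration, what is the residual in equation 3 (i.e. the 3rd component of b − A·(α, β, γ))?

-1.6251

Iteration 1:
  α = (2 - (-3)·0.0000 - (3)·0.0000) / (8) = 0.2500
  β = (-9 - (-3)·0.0000 - (-3)·0.0000) / (10) = -0.9000
  γ = (9 - (-0.7)·0.0000 - (-2)·0.0000) / (6.7) = 1.3433
Residual b − A·x = (-6.7299, 4.7799, -1.6251)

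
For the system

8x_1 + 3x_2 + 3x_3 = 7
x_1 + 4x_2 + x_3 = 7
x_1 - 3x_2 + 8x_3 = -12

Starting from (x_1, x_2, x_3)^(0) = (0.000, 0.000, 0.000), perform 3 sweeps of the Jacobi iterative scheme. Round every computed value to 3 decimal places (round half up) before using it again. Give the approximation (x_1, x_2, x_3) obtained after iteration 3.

Iteration 1:
  x_1 = (7 - (3)·0.000 - (3)·0.000) / (8) = 0.875
  x_2 = (7 - (1)·0.000 - (1)·0.000) / (4) = 1.750
  x_3 = (-12 - (1)·0.000 - (-3)·0.000) / (8) = -1.500
Iteration 2:
  x_1 = (7 - (3)·1.750 - (3)·-1.500) / (8) = 0.781
  x_2 = (7 - (1)·0.875 - (1)·-1.500) / (4) = 1.906
  x_3 = (-12 - (1)·0.875 - (-3)·1.750) / (8) = -0.953
Iteration 3:
  x_1 = (7 - (3)·1.906 - (3)·-0.953) / (8) = 0.518
  x_2 = (7 - (1)·0.781 - (1)·-0.953) / (4) = 1.793
  x_3 = (-12 - (1)·0.781 - (-3)·1.906) / (8) = -0.883

(0.518, 1.793, -0.883)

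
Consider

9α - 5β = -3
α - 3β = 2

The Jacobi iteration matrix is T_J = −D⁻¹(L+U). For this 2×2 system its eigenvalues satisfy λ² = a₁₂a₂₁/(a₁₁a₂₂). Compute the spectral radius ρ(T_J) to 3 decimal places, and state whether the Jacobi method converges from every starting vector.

0.430

a₁₂a₂₁/(a₁₁a₂₂) = (-5)·(1) / ((9)·(-3)) = 0.185185
ρ = √|0.185185| = √0.185185 = 0.430
ρ < 1, so Jacobi converges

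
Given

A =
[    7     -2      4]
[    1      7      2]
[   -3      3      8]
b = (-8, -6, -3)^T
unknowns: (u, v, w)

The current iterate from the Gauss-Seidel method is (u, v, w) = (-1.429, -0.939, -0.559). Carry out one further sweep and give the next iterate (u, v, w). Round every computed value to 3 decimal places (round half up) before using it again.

(-1.092, -0.541, -0.582)

One sweep:
  u = (-8 - (-2)·-0.939 - (4)·-0.559) / (7) = -1.092
  v = (-6 - (1)·-1.092 - (2)·-0.559) / (7) = -0.541
  w = (-3 - (-3)·-1.092 - (3)·-0.541) / (8) = -0.582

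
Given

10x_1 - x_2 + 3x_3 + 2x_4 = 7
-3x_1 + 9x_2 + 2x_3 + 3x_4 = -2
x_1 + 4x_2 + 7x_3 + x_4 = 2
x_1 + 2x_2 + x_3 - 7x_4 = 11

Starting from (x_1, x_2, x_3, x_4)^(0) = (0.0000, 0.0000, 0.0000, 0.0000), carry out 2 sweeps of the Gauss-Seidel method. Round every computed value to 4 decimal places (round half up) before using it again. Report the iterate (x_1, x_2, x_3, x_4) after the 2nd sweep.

Iteration 1:
  x_1 = (7 - (-1)·0.0000 - (3)·0.0000 - (2)·0.0000) / (10) = 0.7000
  x_2 = (-2 - (-3)·0.7000 - (2)·0.0000 - (3)·0.0000) / (9) = 0.0111
  x_3 = (2 - (1)·0.7000 - (4)·0.0111 - (1)·0.0000) / (7) = 0.1794
  x_4 = (11 - (1)·0.7000 - (2)·0.0111 - (1)·0.1794) / (-7) = -1.4426
Iteration 2:
  x_1 = (7 - (-1)·0.0111 - (3)·0.1794 - (2)·-1.4426) / (10) = 0.9358
  x_2 = (-2 - (-3)·0.9358 - (2)·0.1794 - (3)·-1.4426) / (9) = 0.5307
  x_3 = (2 - (1)·0.9358 - (4)·0.5307 - (1)·-1.4426) / (7) = 0.0549
  x_4 = (11 - (1)·0.9358 - (2)·0.5307 - (1)·0.0549) / (-7) = -1.2783

(0.9358, 0.5307, 0.0549, -1.2783)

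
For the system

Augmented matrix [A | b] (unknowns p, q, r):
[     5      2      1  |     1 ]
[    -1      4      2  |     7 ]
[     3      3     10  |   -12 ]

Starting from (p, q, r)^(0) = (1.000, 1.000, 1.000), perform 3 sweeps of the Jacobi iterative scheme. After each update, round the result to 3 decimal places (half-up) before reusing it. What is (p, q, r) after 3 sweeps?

(-0.514, 2.505, -1.953)

Iteration 1:
  p = (1 - (2)·1.000 - (1)·1.000) / (5) = -0.400
  q = (7 - (-1)·1.000 - (2)·1.000) / (4) = 1.500
  r = (-12 - (3)·1.000 - (3)·1.000) / (10) = -1.800
Iteration 2:
  p = (1 - (2)·1.500 - (1)·-1.800) / (5) = -0.040
  q = (7 - (-1)·-0.400 - (2)·-1.800) / (4) = 2.550
  r = (-12 - (3)·-0.400 - (3)·1.500) / (10) = -1.530
Iteration 3:
  p = (1 - (2)·2.550 - (1)·-1.530) / (5) = -0.514
  q = (7 - (-1)·-0.040 - (2)·-1.530) / (4) = 2.505
  r = (-12 - (3)·-0.040 - (3)·2.550) / (10) = -1.953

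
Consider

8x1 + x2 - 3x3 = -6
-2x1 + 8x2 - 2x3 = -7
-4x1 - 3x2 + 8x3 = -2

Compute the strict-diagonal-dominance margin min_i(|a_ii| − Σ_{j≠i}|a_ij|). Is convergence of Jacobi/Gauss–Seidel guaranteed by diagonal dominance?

row 1: |8| − (1+3) = 4
row 2: |8| − (2+2) = 4
row 3: |8| − (4+3) = 1
minimum over rows = 1 → strictly diagonally dominant (convergence guaranteed)

1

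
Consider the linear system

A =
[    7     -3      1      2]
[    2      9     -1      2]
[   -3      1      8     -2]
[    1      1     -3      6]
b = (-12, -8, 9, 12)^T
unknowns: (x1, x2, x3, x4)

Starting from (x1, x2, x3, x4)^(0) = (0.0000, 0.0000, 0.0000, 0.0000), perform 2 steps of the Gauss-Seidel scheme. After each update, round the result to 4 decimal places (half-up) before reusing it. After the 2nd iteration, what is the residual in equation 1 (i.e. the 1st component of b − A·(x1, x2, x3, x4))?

Iteration 1:
  x1 = (-12 - (-3)·0.0000 - (1)·0.0000 - (2)·0.0000) / (7) = -1.7143
  x2 = (-8 - (2)·-1.7143 - (-1)·0.0000 - (2)·0.0000) / (9) = -0.5079
  x3 = (9 - (-3)·-1.7143 - (1)·-0.5079 - (-2)·0.0000) / (8) = 0.5456
  x4 = (12 - (1)·-1.7143 - (1)·-0.5079 - (-3)·0.5456) / (6) = 2.6432
Iteration 2:
  x1 = (-12 - (-3)·-0.5079 - (1)·0.5456 - (2)·2.6432) / (7) = -2.7651
  x2 = (-8 - (2)·-2.7651 - (-1)·0.5456 - (2)·2.6432) / (9) = -0.8012
  x3 = (9 - (-3)·-2.7651 - (1)·-0.8012 - (-2)·2.6432) / (8) = 0.8490
  x4 = (12 - (1)·-2.7651 - (1)·-0.8012 - (-3)·0.8490) / (6) = 3.0189
Residual b − A·x = (-1.9347, -0.4478, 0.7517, -0.0001)

-1.9347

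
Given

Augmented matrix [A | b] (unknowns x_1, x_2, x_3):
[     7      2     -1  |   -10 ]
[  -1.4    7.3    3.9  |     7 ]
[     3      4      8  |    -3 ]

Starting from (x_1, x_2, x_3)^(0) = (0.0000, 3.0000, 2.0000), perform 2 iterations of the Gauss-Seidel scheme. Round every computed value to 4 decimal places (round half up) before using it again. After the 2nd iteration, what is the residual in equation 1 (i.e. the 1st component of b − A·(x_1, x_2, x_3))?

Iteration 1:
  x_1 = (-10 - (2)·3.0000 - (-1)·2.0000) / (7) = -2.0000
  x_2 = (7 - (-1.4)·-2.0000 - (3.9)·2.0000) / (7.3) = -0.4932
  x_3 = (-3 - (3)·-2.0000 - (4)·-0.4932) / (8) = 0.6216
Iteration 2:
  x_1 = (-10 - (2)·-0.4932 - (-1)·0.6216) / (7) = -1.1989
  x_2 = (7 - (-1.4)·-1.1989 - (3.9)·0.6216) / (7.3) = 0.3969
  x_3 = (-3 - (3)·-1.1989 - (4)·0.3969) / (8) = -0.1239
Residual b − A·x = (-2.5254, 2.9074, 0.0003)

-2.5254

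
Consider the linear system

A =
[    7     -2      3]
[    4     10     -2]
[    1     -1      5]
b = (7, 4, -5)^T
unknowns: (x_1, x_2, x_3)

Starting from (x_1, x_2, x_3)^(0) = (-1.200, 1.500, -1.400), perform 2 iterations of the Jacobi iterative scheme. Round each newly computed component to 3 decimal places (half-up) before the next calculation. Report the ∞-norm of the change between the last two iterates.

Iteration 1:
  x_1 = (7 - (-2)·1.500 - (3)·-1.400) / (7) = 2.029
  x_2 = (4 - (4)·-1.200 - (-2)·-1.400) / (10) = 0.600
  x_3 = (-5 - (1)·-1.200 - (-1)·1.500) / (5) = -0.460
Iteration 2:
  x_1 = (7 - (-2)·0.600 - (3)·-0.460) / (7) = 1.369
  x_2 = (4 - (4)·2.029 - (-2)·-0.460) / (10) = -0.504
  x_3 = (-5 - (1)·2.029 - (-1)·0.600) / (5) = -1.286
Change: (-0.660, -1.104, -0.826) → max |·| = 1.104

1.104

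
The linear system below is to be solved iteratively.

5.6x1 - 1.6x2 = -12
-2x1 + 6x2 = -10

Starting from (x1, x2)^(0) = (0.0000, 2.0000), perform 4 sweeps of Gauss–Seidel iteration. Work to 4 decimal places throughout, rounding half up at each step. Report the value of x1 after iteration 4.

Iteration 1:
  x1 = (-12 - (-1.6)·2.0000) / (5.6) = -1.5714
  x2 = (-10 - (-2)·-1.5714) / (6) = -2.1905
Iteration 2:
  x1 = (-12 - (-1.6)·-2.1905) / (5.6) = -2.7687
  x2 = (-10 - (-2)·-2.7687) / (6) = -2.5896
Iteration 3:
  x1 = (-12 - (-1.6)·-2.5896) / (5.6) = -2.8827
  x2 = (-10 - (-2)·-2.8827) / (6) = -2.6276
Iteration 4:
  x1 = (-12 - (-1.6)·-2.6276) / (5.6) = -2.8936
  x2 = (-10 - (-2)·-2.8936) / (6) = -2.6312

-2.8936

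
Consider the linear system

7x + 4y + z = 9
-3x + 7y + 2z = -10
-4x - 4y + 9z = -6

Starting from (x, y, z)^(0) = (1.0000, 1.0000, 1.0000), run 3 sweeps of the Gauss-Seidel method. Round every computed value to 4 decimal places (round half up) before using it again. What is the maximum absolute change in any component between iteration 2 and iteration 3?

Iteration 1:
  x = (9 - (4)·1.0000 - (1)·1.0000) / (7) = 0.5714
  y = (-10 - (-3)·0.5714 - (2)·1.0000) / (7) = -1.4694
  z = (-6 - (-4)·0.5714 - (-4)·-1.4694) / (9) = -1.0658
Iteration 2:
  x = (9 - (4)·-1.4694 - (1)·-1.0658) / (7) = 2.2776
  y = (-10 - (-3)·2.2776 - (2)·-1.0658) / (7) = -0.1479
  z = (-6 - (-4)·2.2776 - (-4)·-0.1479) / (9) = 0.2799
Iteration 3:
  x = (9 - (4)·-0.1479 - (1)·0.2799) / (7) = 1.3302
  y = (-10 - (-3)·1.3302 - (2)·0.2799) / (7) = -0.9385
  z = (-6 - (-4)·1.3302 - (-4)·-0.9385) / (9) = -0.4926
Change: (-0.9474, -0.7906, -0.7725) → max |·| = 0.9474

0.9474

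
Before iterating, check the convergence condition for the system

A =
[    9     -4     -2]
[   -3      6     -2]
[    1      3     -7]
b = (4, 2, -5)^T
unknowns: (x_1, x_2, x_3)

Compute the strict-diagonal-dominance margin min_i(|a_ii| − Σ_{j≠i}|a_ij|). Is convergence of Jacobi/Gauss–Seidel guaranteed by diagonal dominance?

row 1: |9| − (4+2) = 3
row 2: |6| − (3+2) = 1
row 3: |-7| − (1+3) = 3
minimum over rows = 1 → strictly diagonally dominant (convergence guaranteed)

1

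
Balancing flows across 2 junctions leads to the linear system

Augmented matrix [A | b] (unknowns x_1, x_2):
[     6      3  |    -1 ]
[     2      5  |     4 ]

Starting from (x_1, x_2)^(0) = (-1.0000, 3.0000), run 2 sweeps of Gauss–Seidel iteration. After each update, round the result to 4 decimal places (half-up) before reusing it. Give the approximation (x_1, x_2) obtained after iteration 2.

Iteration 1:
  x_1 = (-1 - (3)·3.0000) / (6) = -1.6667
  x_2 = (4 - (2)·-1.6667) / (5) = 1.4667
Iteration 2:
  x_1 = (-1 - (3)·1.4667) / (6) = -0.9000
  x_2 = (4 - (2)·-0.9000) / (5) = 1.1600

(-0.9000, 1.1600)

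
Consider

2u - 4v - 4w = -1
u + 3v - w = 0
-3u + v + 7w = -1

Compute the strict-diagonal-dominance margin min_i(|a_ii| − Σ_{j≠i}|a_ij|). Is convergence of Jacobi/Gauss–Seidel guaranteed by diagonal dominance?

-6

row 1: |2| − (4+4) = -6
row 2: |3| − (1+1) = 1
row 3: |7| − (3+1) = 3
minimum over rows = -6 → not strictly diagonally dominant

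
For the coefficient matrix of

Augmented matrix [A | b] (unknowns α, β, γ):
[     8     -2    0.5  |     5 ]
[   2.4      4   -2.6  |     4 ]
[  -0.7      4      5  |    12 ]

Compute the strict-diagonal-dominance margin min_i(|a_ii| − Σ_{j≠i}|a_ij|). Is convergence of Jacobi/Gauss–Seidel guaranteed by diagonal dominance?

row 1: |8| − (2+0.5) = 5.5
row 2: |4| − (2.4+2.6) = -1
row 3: |5| − (0.7+4) = 0.3
minimum over rows = -1 → not strictly diagonally dominant

-1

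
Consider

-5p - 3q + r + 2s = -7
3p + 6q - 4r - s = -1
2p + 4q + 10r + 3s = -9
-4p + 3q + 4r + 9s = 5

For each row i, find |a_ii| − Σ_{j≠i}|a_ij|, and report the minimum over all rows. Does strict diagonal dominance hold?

row 1: |-5| − (3+1+2) = -1
row 2: |6| − (3+4+1) = -2
row 3: |10| − (2+4+3) = 1
row 4: |9| − (4+3+4) = -2
minimum over rows = -2 → not strictly diagonally dominant

-2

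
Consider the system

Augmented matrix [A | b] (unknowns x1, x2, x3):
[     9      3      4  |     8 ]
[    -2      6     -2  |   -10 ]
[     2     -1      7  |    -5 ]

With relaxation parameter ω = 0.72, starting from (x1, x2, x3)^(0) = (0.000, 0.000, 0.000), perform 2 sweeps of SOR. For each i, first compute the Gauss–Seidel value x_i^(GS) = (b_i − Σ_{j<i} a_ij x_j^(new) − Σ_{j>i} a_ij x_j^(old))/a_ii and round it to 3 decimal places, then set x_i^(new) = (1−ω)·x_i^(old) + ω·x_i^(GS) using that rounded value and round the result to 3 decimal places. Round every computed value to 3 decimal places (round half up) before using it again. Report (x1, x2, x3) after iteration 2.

Iteration 1:
  x1: GS value = (8 - (3)·0.000 - (4)·0.000) / (9) = 0.889;  x1 ← (1−ω)·0.000 + ω·0.889 = 0.640
  x2: GS value = (-10 - (-2)·0.640 - (-2)·0.000) / (6) = -1.453;  x2 ← (1−ω)·0.000 + ω·-1.453 = -1.046
  x3: GS value = (-5 - (2)·0.640 - (-1)·-1.046) / (7) = -1.047;  x3 ← (1−ω)·0.000 + ω·-1.047 = -0.754
Iteration 2:
  x1: GS value = (8 - (3)·-1.046 - (4)·-0.754) / (9) = 1.573;  x1 ← (1−ω)·0.640 + ω·1.573 = 1.312
  x2: GS value = (-10 - (-2)·1.312 - (-2)·-0.754) / (6) = -1.481;  x2 ← (1−ω)·-1.046 + ω·-1.481 = -1.359
  x3: GS value = (-5 - (2)·1.312 - (-1)·-1.359) / (7) = -1.283;  x3 ← (1−ω)·-0.754 + ω·-1.283 = -1.135

(1.312, -1.359, -1.135)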